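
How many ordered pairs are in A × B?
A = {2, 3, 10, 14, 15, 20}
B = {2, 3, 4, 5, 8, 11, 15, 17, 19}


Set A = {2, 3, 10, 14, 15, 20} has 6 elements.
Set B = {2, 3, 4, 5, 8, 11, 15, 17, 19} has 9 elements.
|A × B| = |A| × |B| = 6 × 9 = 54

54


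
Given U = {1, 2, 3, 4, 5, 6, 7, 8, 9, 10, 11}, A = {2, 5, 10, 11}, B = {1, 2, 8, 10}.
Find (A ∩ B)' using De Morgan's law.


U = {1, 2, 3, 4, 5, 6, 7, 8, 9, 10, 11}
A = {2, 5, 10, 11}, B = {1, 2, 8, 10}
A ∩ B = {2, 10}
(A ∩ B)' = U \ (A ∩ B) = {1, 3, 4, 5, 6, 7, 8, 9, 11}
Verification via A' ∪ B': A' = {1, 3, 4, 6, 7, 8, 9}, B' = {3, 4, 5, 6, 7, 9, 11}
A' ∪ B' = {1, 3, 4, 5, 6, 7, 8, 9, 11} ✓

{1, 3, 4, 5, 6, 7, 8, 9, 11}


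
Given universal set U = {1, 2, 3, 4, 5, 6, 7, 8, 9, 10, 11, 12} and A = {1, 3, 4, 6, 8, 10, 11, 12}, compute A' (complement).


Universal set U = {1, 2, 3, 4, 5, 6, 7, 8, 9, 10, 11, 12}
Set A = {1, 3, 4, 6, 8, 10, 11, 12}
A' = U \ A = elements in U but not in A
Checking each element of U:
1 (in A, exclude), 2 (not in A, include), 3 (in A, exclude), 4 (in A, exclude), 5 (not in A, include), 6 (in A, exclude), 7 (not in A, include), 8 (in A, exclude), 9 (not in A, include), 10 (in A, exclude), 11 (in A, exclude), 12 (in A, exclude)
A' = {2, 5, 7, 9}

{2, 5, 7, 9}


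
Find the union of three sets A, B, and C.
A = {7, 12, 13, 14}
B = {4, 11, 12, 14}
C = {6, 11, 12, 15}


Set A = {7, 12, 13, 14}
Set B = {4, 11, 12, 14}
Set C = {6, 11, 12, 15}
First, A ∪ B = {4, 7, 11, 12, 13, 14}
Then, (A ∪ B) ∪ C = {4, 6, 7, 11, 12, 13, 14, 15}

{4, 6, 7, 11, 12, 13, 14, 15}


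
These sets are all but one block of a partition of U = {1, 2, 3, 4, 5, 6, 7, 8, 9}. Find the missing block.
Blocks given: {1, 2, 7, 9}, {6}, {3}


U = {1, 2, 3, 4, 5, 6, 7, 8, 9}
Shown blocks: {1, 2, 7, 9}, {6}, {3}
A partition's blocks are pairwise disjoint and cover U, so the missing block = U \ (union of shown blocks).
Union of shown blocks: {1, 2, 3, 6, 7, 9}
Missing block = U \ (union) = {4, 5, 8}

{4, 5, 8}


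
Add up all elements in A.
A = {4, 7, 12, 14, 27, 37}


Set A = {4, 7, 12, 14, 27, 37}
Sum = 4 + 7 + 12 + 14 + 27 + 37 = 101

101


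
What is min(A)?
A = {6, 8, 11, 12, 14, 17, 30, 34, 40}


Set A = {6, 8, 11, 12, 14, 17, 30, 34, 40}
Elements in ascending order: 6, 8, 11, 12, 14, 17, 30, 34, 40
The smallest element is 6.

6


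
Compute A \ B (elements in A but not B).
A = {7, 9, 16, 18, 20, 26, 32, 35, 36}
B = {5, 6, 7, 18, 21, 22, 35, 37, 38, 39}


Set A = {7, 9, 16, 18, 20, 26, 32, 35, 36}
Set B = {5, 6, 7, 18, 21, 22, 35, 37, 38, 39}
A \ B includes elements in A that are not in B.
Check each element of A:
7 (in B, remove), 9 (not in B, keep), 16 (not in B, keep), 18 (in B, remove), 20 (not in B, keep), 26 (not in B, keep), 32 (not in B, keep), 35 (in B, remove), 36 (not in B, keep)
A \ B = {9, 16, 20, 26, 32, 36}

{9, 16, 20, 26, 32, 36}


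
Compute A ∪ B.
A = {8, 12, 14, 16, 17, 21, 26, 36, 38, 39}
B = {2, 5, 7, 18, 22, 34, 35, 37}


Set A = {8, 12, 14, 16, 17, 21, 26, 36, 38, 39}
Set B = {2, 5, 7, 18, 22, 34, 35, 37}
A ∪ B includes all elements in either set.
Elements from A: {8, 12, 14, 16, 17, 21, 26, 36, 38, 39}
Elements from B not already included: {2, 5, 7, 18, 22, 34, 35, 37}
A ∪ B = {2, 5, 7, 8, 12, 14, 16, 17, 18, 21, 22, 26, 34, 35, 36, 37, 38, 39}

{2, 5, 7, 8, 12, 14, 16, 17, 18, 21, 22, 26, 34, 35, 36, 37, 38, 39}


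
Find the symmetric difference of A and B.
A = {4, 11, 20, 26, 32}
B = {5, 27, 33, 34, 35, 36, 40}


Set A = {4, 11, 20, 26, 32}
Set B = {5, 27, 33, 34, 35, 36, 40}
A △ B = (A \ B) ∪ (B \ A)
Elements in A but not B: {4, 11, 20, 26, 32}
Elements in B but not A: {5, 27, 33, 34, 35, 36, 40}
A △ B = {4, 5, 11, 20, 26, 27, 32, 33, 34, 35, 36, 40}

{4, 5, 11, 20, 26, 27, 32, 33, 34, 35, 36, 40}


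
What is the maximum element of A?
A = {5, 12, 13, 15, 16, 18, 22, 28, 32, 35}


Set A = {5, 12, 13, 15, 16, 18, 22, 28, 32, 35}
Elements in ascending order: 5, 12, 13, 15, 16, 18, 22, 28, 32, 35
The largest element is 35.

35


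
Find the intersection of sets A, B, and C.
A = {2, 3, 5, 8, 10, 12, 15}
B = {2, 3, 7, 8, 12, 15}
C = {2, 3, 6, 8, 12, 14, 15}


Set A = {2, 3, 5, 8, 10, 12, 15}
Set B = {2, 3, 7, 8, 12, 15}
Set C = {2, 3, 6, 8, 12, 14, 15}
First, A ∩ B = {2, 3, 8, 12, 15}
Then, (A ∩ B) ∩ C = {2, 3, 8, 12, 15}

{2, 3, 8, 12, 15}


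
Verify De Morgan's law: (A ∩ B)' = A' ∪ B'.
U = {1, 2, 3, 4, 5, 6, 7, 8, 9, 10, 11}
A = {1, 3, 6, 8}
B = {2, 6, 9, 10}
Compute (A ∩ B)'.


U = {1, 2, 3, 4, 5, 6, 7, 8, 9, 10, 11}
A = {1, 3, 6, 8}, B = {2, 6, 9, 10}
A ∩ B = {6}
(A ∩ B)' = U \ (A ∩ B) = {1, 2, 3, 4, 5, 7, 8, 9, 10, 11}
Verification via A' ∪ B': A' = {2, 4, 5, 7, 9, 10, 11}, B' = {1, 3, 4, 5, 7, 8, 11}
A' ∪ B' = {1, 2, 3, 4, 5, 7, 8, 9, 10, 11} ✓

{1, 2, 3, 4, 5, 7, 8, 9, 10, 11}


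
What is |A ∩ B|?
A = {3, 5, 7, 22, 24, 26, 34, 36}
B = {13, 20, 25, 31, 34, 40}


Set A = {3, 5, 7, 22, 24, 26, 34, 36}
Set B = {13, 20, 25, 31, 34, 40}
A ∩ B = {34}
|A ∩ B| = 1

1


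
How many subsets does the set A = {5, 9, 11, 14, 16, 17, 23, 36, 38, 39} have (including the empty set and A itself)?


Set A = {5, 9, 11, 14, 16, 17, 23, 36, 38, 39}
|A| = 10
The power set P(A) contains all subsets of A.
|P(A)| = 2^|A| = 2^10 = 1024

1024


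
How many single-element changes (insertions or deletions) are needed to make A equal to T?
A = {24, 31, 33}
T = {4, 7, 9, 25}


Set A = {24, 31, 33}
Set T = {4, 7, 9, 25}
Elements to remove from A (in A, not in T): {24, 31, 33} → 3 removals
Elements to add to A (in T, not in A): {4, 7, 9, 25} → 4 additions
Total edits = 3 + 4 = 7

7


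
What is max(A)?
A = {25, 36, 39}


Set A = {25, 36, 39}
Elements in ascending order: 25, 36, 39
The largest element is 39.

39


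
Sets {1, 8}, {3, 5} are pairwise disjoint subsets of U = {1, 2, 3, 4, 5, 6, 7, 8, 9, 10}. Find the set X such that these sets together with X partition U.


U = {1, 2, 3, 4, 5, 6, 7, 8, 9, 10}
Shown blocks: {1, 8}, {3, 5}
A partition's blocks are pairwise disjoint and cover U, so the missing block = U \ (union of shown blocks).
Union of shown blocks: {1, 3, 5, 8}
Missing block = U \ (union) = {2, 4, 6, 7, 9, 10}

{2, 4, 6, 7, 9, 10}


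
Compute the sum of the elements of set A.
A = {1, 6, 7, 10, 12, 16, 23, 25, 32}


Set A = {1, 6, 7, 10, 12, 16, 23, 25, 32}
Sum = 1 + 6 + 7 + 10 + 12 + 16 + 23 + 25 + 32 = 132

132


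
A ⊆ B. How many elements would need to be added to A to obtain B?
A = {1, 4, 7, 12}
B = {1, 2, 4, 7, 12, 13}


Set A = {1, 4, 7, 12}, |A| = 4
Set B = {1, 2, 4, 7, 12, 13}, |B| = 6
Since A ⊆ B: B \ A = {2, 13}
|B| - |A| = 6 - 4 = 2

2


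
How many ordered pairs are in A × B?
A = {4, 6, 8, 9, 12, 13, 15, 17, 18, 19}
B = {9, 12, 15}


Set A = {4, 6, 8, 9, 12, 13, 15, 17, 18, 19} has 10 elements.
Set B = {9, 12, 15} has 3 elements.
|A × B| = |A| × |B| = 10 × 3 = 30

30


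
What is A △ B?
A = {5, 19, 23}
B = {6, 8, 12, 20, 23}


Set A = {5, 19, 23}
Set B = {6, 8, 12, 20, 23}
A △ B = (A \ B) ∪ (B \ A)
Elements in A but not B: {5, 19}
Elements in B but not A: {6, 8, 12, 20}
A △ B = {5, 6, 8, 12, 19, 20}

{5, 6, 8, 12, 19, 20}


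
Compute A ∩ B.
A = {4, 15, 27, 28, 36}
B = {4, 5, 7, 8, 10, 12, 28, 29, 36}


Set A = {4, 15, 27, 28, 36}
Set B = {4, 5, 7, 8, 10, 12, 28, 29, 36}
A ∩ B includes only elements in both sets.
Check each element of A against B:
4 ✓, 15 ✗, 27 ✗, 28 ✓, 36 ✓
A ∩ B = {4, 28, 36}

{4, 28, 36}


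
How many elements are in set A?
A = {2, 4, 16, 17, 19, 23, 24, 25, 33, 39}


Set A = {2, 4, 16, 17, 19, 23, 24, 25, 33, 39}
Listing elements: 2, 4, 16, 17, 19, 23, 24, 25, 33, 39
Counting: 10 elements
|A| = 10

10


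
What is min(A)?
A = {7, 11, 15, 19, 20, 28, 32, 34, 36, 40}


Set A = {7, 11, 15, 19, 20, 28, 32, 34, 36, 40}
Elements in ascending order: 7, 11, 15, 19, 20, 28, 32, 34, 36, 40
The smallest element is 7.

7


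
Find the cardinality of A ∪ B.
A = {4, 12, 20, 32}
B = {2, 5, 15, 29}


Set A = {4, 12, 20, 32}, |A| = 4
Set B = {2, 5, 15, 29}, |B| = 4
A ∩ B = {}, |A ∩ B| = 0
|A ∪ B| = |A| + |B| - |A ∩ B| = 4 + 4 - 0 = 8

8


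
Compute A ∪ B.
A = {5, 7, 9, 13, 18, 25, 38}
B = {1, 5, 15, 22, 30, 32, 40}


Set A = {5, 7, 9, 13, 18, 25, 38}
Set B = {1, 5, 15, 22, 30, 32, 40}
A ∪ B includes all elements in either set.
Elements from A: {5, 7, 9, 13, 18, 25, 38}
Elements from B not already included: {1, 15, 22, 30, 32, 40}
A ∪ B = {1, 5, 7, 9, 13, 15, 18, 22, 25, 30, 32, 38, 40}

{1, 5, 7, 9, 13, 15, 18, 22, 25, 30, 32, 38, 40}


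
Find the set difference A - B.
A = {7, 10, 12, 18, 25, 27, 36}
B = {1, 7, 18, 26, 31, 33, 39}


Set A = {7, 10, 12, 18, 25, 27, 36}
Set B = {1, 7, 18, 26, 31, 33, 39}
A \ B includes elements in A that are not in B.
Check each element of A:
7 (in B, remove), 10 (not in B, keep), 12 (not in B, keep), 18 (in B, remove), 25 (not in B, keep), 27 (not in B, keep), 36 (not in B, keep)
A \ B = {10, 12, 25, 27, 36}

{10, 12, 25, 27, 36}


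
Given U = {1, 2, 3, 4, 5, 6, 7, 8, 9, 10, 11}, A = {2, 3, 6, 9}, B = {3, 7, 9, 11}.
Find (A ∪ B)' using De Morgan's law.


U = {1, 2, 3, 4, 5, 6, 7, 8, 9, 10, 11}
A = {2, 3, 6, 9}, B = {3, 7, 9, 11}
A ∪ B = {2, 3, 6, 7, 9, 11}
(A ∪ B)' = U \ (A ∪ B) = {1, 4, 5, 8, 10}
Verification via A' ∩ B': A' = {1, 4, 5, 7, 8, 10, 11}, B' = {1, 2, 4, 5, 6, 8, 10}
A' ∩ B' = {1, 4, 5, 8, 10} ✓

{1, 4, 5, 8, 10}


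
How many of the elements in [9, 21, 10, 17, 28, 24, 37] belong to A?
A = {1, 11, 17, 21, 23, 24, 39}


Set A = {1, 11, 17, 21, 23, 24, 39}
Candidates: [9, 21, 10, 17, 28, 24, 37]
Check each candidate:
9 ∉ A, 21 ∈ A, 10 ∉ A, 17 ∈ A, 28 ∉ A, 24 ∈ A, 37 ∉ A
Count of candidates in A: 3

3


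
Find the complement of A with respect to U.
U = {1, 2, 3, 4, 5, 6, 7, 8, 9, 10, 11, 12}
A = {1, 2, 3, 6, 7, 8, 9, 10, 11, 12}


Universal set U = {1, 2, 3, 4, 5, 6, 7, 8, 9, 10, 11, 12}
Set A = {1, 2, 3, 6, 7, 8, 9, 10, 11, 12}
A' = U \ A = elements in U but not in A
Checking each element of U:
1 (in A, exclude), 2 (in A, exclude), 3 (in A, exclude), 4 (not in A, include), 5 (not in A, include), 6 (in A, exclude), 7 (in A, exclude), 8 (in A, exclude), 9 (in A, exclude), 10 (in A, exclude), 11 (in A, exclude), 12 (in A, exclude)
A' = {4, 5}

{4, 5}


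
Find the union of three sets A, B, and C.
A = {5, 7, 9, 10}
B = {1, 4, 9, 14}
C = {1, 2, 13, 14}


Set A = {5, 7, 9, 10}
Set B = {1, 4, 9, 14}
Set C = {1, 2, 13, 14}
First, A ∪ B = {1, 4, 5, 7, 9, 10, 14}
Then, (A ∪ B) ∪ C = {1, 2, 4, 5, 7, 9, 10, 13, 14}

{1, 2, 4, 5, 7, 9, 10, 13, 14}


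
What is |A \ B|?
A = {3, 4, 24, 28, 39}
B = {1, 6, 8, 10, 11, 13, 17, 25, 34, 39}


Set A = {3, 4, 24, 28, 39}
Set B = {1, 6, 8, 10, 11, 13, 17, 25, 34, 39}
A \ B = {3, 4, 24, 28}
|A \ B| = 4

4


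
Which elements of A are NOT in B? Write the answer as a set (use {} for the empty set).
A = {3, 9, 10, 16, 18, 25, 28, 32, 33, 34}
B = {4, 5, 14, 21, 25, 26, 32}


Set A = {3, 9, 10, 16, 18, 25, 28, 32, 33, 34}
Set B = {4, 5, 14, 21, 25, 26, 32}
Check each element of A against B:
3 ∉ B (include), 9 ∉ B (include), 10 ∉ B (include), 16 ∉ B (include), 18 ∉ B (include), 25 ∈ B, 28 ∉ B (include), 32 ∈ B, 33 ∉ B (include), 34 ∉ B (include)
Elements of A not in B: {3, 9, 10, 16, 18, 28, 33, 34}

{3, 9, 10, 16, 18, 28, 33, 34}


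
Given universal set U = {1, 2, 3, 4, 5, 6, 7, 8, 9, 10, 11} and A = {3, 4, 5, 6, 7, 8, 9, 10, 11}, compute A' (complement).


Universal set U = {1, 2, 3, 4, 5, 6, 7, 8, 9, 10, 11}
Set A = {3, 4, 5, 6, 7, 8, 9, 10, 11}
A' = U \ A = elements in U but not in A
Checking each element of U:
1 (not in A, include), 2 (not in A, include), 3 (in A, exclude), 4 (in A, exclude), 5 (in A, exclude), 6 (in A, exclude), 7 (in A, exclude), 8 (in A, exclude), 9 (in A, exclude), 10 (in A, exclude), 11 (in A, exclude)
A' = {1, 2}

{1, 2}


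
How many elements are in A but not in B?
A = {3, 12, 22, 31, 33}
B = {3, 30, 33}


Set A = {3, 12, 22, 31, 33}
Set B = {3, 30, 33}
A \ B = {12, 22, 31}
|A \ B| = 3

3


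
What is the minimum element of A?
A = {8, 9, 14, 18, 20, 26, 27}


Set A = {8, 9, 14, 18, 20, 26, 27}
Elements in ascending order: 8, 9, 14, 18, 20, 26, 27
The smallest element is 8.

8


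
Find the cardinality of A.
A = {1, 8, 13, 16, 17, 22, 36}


Set A = {1, 8, 13, 16, 17, 22, 36}
Listing elements: 1, 8, 13, 16, 17, 22, 36
Counting: 7 elements
|A| = 7

7


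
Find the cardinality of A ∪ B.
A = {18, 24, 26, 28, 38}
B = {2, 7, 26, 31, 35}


Set A = {18, 24, 26, 28, 38}, |A| = 5
Set B = {2, 7, 26, 31, 35}, |B| = 5
A ∩ B = {26}, |A ∩ B| = 1
|A ∪ B| = |A| + |B| - |A ∩ B| = 5 + 5 - 1 = 9

9


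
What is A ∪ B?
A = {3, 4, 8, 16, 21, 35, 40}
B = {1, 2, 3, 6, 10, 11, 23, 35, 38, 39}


Set A = {3, 4, 8, 16, 21, 35, 40}
Set B = {1, 2, 3, 6, 10, 11, 23, 35, 38, 39}
A ∪ B includes all elements in either set.
Elements from A: {3, 4, 8, 16, 21, 35, 40}
Elements from B not already included: {1, 2, 6, 10, 11, 23, 38, 39}
A ∪ B = {1, 2, 3, 4, 6, 8, 10, 11, 16, 21, 23, 35, 38, 39, 40}

{1, 2, 3, 4, 6, 8, 10, 11, 16, 21, 23, 35, 38, 39, 40}


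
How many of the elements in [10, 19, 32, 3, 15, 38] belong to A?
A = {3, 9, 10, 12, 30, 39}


Set A = {3, 9, 10, 12, 30, 39}
Candidates: [10, 19, 32, 3, 15, 38]
Check each candidate:
10 ∈ A, 19 ∉ A, 32 ∉ A, 3 ∈ A, 15 ∉ A, 38 ∉ A
Count of candidates in A: 2

2


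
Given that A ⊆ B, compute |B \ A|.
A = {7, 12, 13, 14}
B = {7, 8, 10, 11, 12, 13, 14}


Set A = {7, 12, 13, 14}, |A| = 4
Set B = {7, 8, 10, 11, 12, 13, 14}, |B| = 7
Since A ⊆ B: B \ A = {8, 10, 11}
|B| - |A| = 7 - 4 = 3

3


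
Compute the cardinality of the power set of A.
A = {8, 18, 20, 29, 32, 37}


Set A = {8, 18, 20, 29, 32, 37}
|A| = 6
The power set P(A) contains all subsets of A.
|P(A)| = 2^|A| = 2^6 = 64

64


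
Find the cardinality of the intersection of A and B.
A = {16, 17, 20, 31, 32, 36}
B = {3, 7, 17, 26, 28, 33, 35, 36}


Set A = {16, 17, 20, 31, 32, 36}
Set B = {3, 7, 17, 26, 28, 33, 35, 36}
A ∩ B = {17, 36}
|A ∩ B| = 2

2


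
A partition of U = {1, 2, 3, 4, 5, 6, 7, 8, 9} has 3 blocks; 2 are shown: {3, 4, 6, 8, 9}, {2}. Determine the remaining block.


U = {1, 2, 3, 4, 5, 6, 7, 8, 9}
Shown blocks: {3, 4, 6, 8, 9}, {2}
A partition's blocks are pairwise disjoint and cover U, so the missing block = U \ (union of shown blocks).
Union of shown blocks: {2, 3, 4, 6, 8, 9}
Missing block = U \ (union) = {1, 5, 7}

{1, 5, 7}


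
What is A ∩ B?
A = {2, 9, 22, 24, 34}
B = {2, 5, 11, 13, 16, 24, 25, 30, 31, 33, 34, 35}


Set A = {2, 9, 22, 24, 34}
Set B = {2, 5, 11, 13, 16, 24, 25, 30, 31, 33, 34, 35}
A ∩ B includes only elements in both sets.
Check each element of A against B:
2 ✓, 9 ✗, 22 ✗, 24 ✓, 34 ✓
A ∩ B = {2, 24, 34}

{2, 24, 34}


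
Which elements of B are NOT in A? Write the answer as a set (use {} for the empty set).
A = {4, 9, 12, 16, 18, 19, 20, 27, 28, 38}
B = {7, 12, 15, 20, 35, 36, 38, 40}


Set A = {4, 9, 12, 16, 18, 19, 20, 27, 28, 38}
Set B = {7, 12, 15, 20, 35, 36, 38, 40}
Check each element of B against A:
7 ∉ A (include), 12 ∈ A, 15 ∉ A (include), 20 ∈ A, 35 ∉ A (include), 36 ∉ A (include), 38 ∈ A, 40 ∉ A (include)
Elements of B not in A: {7, 15, 35, 36, 40}

{7, 15, 35, 36, 40}


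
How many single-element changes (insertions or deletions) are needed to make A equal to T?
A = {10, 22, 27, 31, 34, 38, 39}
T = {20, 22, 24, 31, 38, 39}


Set A = {10, 22, 27, 31, 34, 38, 39}
Set T = {20, 22, 24, 31, 38, 39}
Elements to remove from A (in A, not in T): {10, 27, 34} → 3 removals
Elements to add to A (in T, not in A): {20, 24} → 2 additions
Total edits = 3 + 2 = 5

5


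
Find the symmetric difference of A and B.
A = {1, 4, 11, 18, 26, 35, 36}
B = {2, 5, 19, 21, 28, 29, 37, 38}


Set A = {1, 4, 11, 18, 26, 35, 36}
Set B = {2, 5, 19, 21, 28, 29, 37, 38}
A △ B = (A \ B) ∪ (B \ A)
Elements in A but not B: {1, 4, 11, 18, 26, 35, 36}
Elements in B but not A: {2, 5, 19, 21, 28, 29, 37, 38}
A △ B = {1, 2, 4, 5, 11, 18, 19, 21, 26, 28, 29, 35, 36, 37, 38}

{1, 2, 4, 5, 11, 18, 19, 21, 26, 28, 29, 35, 36, 37, 38}


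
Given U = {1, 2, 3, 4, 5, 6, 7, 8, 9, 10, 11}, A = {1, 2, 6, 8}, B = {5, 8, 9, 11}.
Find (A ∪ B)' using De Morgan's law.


U = {1, 2, 3, 4, 5, 6, 7, 8, 9, 10, 11}
A = {1, 2, 6, 8}, B = {5, 8, 9, 11}
A ∪ B = {1, 2, 5, 6, 8, 9, 11}
(A ∪ B)' = U \ (A ∪ B) = {3, 4, 7, 10}
Verification via A' ∩ B': A' = {3, 4, 5, 7, 9, 10, 11}, B' = {1, 2, 3, 4, 6, 7, 10}
A' ∩ B' = {3, 4, 7, 10} ✓

{3, 4, 7, 10}


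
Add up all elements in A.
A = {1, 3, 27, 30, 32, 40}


Set A = {1, 3, 27, 30, 32, 40}
Sum = 1 + 3 + 27 + 30 + 32 + 40 = 133

133


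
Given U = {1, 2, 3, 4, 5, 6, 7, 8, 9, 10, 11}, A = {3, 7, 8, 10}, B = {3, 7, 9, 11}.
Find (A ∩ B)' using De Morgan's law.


U = {1, 2, 3, 4, 5, 6, 7, 8, 9, 10, 11}
A = {3, 7, 8, 10}, B = {3, 7, 9, 11}
A ∩ B = {3, 7}
(A ∩ B)' = U \ (A ∩ B) = {1, 2, 4, 5, 6, 8, 9, 10, 11}
Verification via A' ∪ B': A' = {1, 2, 4, 5, 6, 9, 11}, B' = {1, 2, 4, 5, 6, 8, 10}
A' ∪ B' = {1, 2, 4, 5, 6, 8, 9, 10, 11} ✓

{1, 2, 4, 5, 6, 8, 9, 10, 11}


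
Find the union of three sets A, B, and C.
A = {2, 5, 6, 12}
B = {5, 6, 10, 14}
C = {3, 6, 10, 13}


Set A = {2, 5, 6, 12}
Set B = {5, 6, 10, 14}
Set C = {3, 6, 10, 13}
First, A ∪ B = {2, 5, 6, 10, 12, 14}
Then, (A ∪ B) ∪ C = {2, 3, 5, 6, 10, 12, 13, 14}

{2, 3, 5, 6, 10, 12, 13, 14}


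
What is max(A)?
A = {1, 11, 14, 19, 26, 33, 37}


Set A = {1, 11, 14, 19, 26, 33, 37}
Elements in ascending order: 1, 11, 14, 19, 26, 33, 37
The largest element is 37.

37


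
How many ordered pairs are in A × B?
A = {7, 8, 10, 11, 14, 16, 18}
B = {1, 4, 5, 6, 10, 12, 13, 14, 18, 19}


Set A = {7, 8, 10, 11, 14, 16, 18} has 7 elements.
Set B = {1, 4, 5, 6, 10, 12, 13, 14, 18, 19} has 10 elements.
|A × B| = |A| × |B| = 7 × 10 = 70

70


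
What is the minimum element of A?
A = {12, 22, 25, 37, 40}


Set A = {12, 22, 25, 37, 40}
Elements in ascending order: 12, 22, 25, 37, 40
The smallest element is 12.

12


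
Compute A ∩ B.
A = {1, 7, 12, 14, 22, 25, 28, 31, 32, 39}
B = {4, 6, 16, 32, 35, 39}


Set A = {1, 7, 12, 14, 22, 25, 28, 31, 32, 39}
Set B = {4, 6, 16, 32, 35, 39}
A ∩ B includes only elements in both sets.
Check each element of A against B:
1 ✗, 7 ✗, 12 ✗, 14 ✗, 22 ✗, 25 ✗, 28 ✗, 31 ✗, 32 ✓, 39 ✓
A ∩ B = {32, 39}

{32, 39}


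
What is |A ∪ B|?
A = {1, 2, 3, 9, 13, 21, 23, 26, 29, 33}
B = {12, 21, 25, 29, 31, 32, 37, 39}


Set A = {1, 2, 3, 9, 13, 21, 23, 26, 29, 33}, |A| = 10
Set B = {12, 21, 25, 29, 31, 32, 37, 39}, |B| = 8
A ∩ B = {21, 29}, |A ∩ B| = 2
|A ∪ B| = |A| + |B| - |A ∩ B| = 10 + 8 - 2 = 16

16


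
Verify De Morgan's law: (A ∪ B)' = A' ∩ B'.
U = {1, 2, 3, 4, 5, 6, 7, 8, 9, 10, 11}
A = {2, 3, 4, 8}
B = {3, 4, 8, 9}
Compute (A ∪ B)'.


U = {1, 2, 3, 4, 5, 6, 7, 8, 9, 10, 11}
A = {2, 3, 4, 8}, B = {3, 4, 8, 9}
A ∪ B = {2, 3, 4, 8, 9}
(A ∪ B)' = U \ (A ∪ B) = {1, 5, 6, 7, 10, 11}
Verification via A' ∩ B': A' = {1, 5, 6, 7, 9, 10, 11}, B' = {1, 2, 5, 6, 7, 10, 11}
A' ∩ B' = {1, 5, 6, 7, 10, 11} ✓

{1, 5, 6, 7, 10, 11}


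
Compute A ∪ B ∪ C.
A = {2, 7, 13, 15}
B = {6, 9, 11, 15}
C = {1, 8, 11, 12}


Set A = {2, 7, 13, 15}
Set B = {6, 9, 11, 15}
Set C = {1, 8, 11, 12}
First, A ∪ B = {2, 6, 7, 9, 11, 13, 15}
Then, (A ∪ B) ∪ C = {1, 2, 6, 7, 8, 9, 11, 12, 13, 15}

{1, 2, 6, 7, 8, 9, 11, 12, 13, 15}


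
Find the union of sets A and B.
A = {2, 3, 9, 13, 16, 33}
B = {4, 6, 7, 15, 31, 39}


Set A = {2, 3, 9, 13, 16, 33}
Set B = {4, 6, 7, 15, 31, 39}
A ∪ B includes all elements in either set.
Elements from A: {2, 3, 9, 13, 16, 33}
Elements from B not already included: {4, 6, 7, 15, 31, 39}
A ∪ B = {2, 3, 4, 6, 7, 9, 13, 15, 16, 31, 33, 39}

{2, 3, 4, 6, 7, 9, 13, 15, 16, 31, 33, 39}


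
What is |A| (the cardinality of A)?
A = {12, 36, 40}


Set A = {12, 36, 40}
Listing elements: 12, 36, 40
Counting: 3 elements
|A| = 3

3


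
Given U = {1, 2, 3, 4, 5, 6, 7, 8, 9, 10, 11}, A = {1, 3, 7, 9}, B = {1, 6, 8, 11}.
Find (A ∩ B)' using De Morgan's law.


U = {1, 2, 3, 4, 5, 6, 7, 8, 9, 10, 11}
A = {1, 3, 7, 9}, B = {1, 6, 8, 11}
A ∩ B = {1}
(A ∩ B)' = U \ (A ∩ B) = {2, 3, 4, 5, 6, 7, 8, 9, 10, 11}
Verification via A' ∪ B': A' = {2, 4, 5, 6, 8, 10, 11}, B' = {2, 3, 4, 5, 7, 9, 10}
A' ∪ B' = {2, 3, 4, 5, 6, 7, 8, 9, 10, 11} ✓

{2, 3, 4, 5, 6, 7, 8, 9, 10, 11}


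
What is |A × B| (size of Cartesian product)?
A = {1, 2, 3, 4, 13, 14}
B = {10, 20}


Set A = {1, 2, 3, 4, 13, 14} has 6 elements.
Set B = {10, 20} has 2 elements.
|A × B| = |A| × |B| = 6 × 2 = 12

12


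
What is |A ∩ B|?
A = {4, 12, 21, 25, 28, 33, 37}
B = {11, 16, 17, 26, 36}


Set A = {4, 12, 21, 25, 28, 33, 37}
Set B = {11, 16, 17, 26, 36}
A ∩ B = {}
|A ∩ B| = 0

0


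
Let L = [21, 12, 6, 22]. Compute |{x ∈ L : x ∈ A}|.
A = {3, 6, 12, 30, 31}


Set A = {3, 6, 12, 30, 31}
Candidates: [21, 12, 6, 22]
Check each candidate:
21 ∉ A, 12 ∈ A, 6 ∈ A, 22 ∉ A
Count of candidates in A: 2

2


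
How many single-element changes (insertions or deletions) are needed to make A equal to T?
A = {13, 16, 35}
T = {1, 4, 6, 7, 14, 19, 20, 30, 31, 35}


Set A = {13, 16, 35}
Set T = {1, 4, 6, 7, 14, 19, 20, 30, 31, 35}
Elements to remove from A (in A, not in T): {13, 16} → 2 removals
Elements to add to A (in T, not in A): {1, 4, 6, 7, 14, 19, 20, 30, 31} → 9 additions
Total edits = 2 + 9 = 11

11


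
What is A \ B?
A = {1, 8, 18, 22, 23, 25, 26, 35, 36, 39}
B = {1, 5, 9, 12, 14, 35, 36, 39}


Set A = {1, 8, 18, 22, 23, 25, 26, 35, 36, 39}
Set B = {1, 5, 9, 12, 14, 35, 36, 39}
A \ B includes elements in A that are not in B.
Check each element of A:
1 (in B, remove), 8 (not in B, keep), 18 (not in B, keep), 22 (not in B, keep), 23 (not in B, keep), 25 (not in B, keep), 26 (not in B, keep), 35 (in B, remove), 36 (in B, remove), 39 (in B, remove)
A \ B = {8, 18, 22, 23, 25, 26}

{8, 18, 22, 23, 25, 26}


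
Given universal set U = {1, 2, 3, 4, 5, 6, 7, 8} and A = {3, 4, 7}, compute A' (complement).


Universal set U = {1, 2, 3, 4, 5, 6, 7, 8}
Set A = {3, 4, 7}
A' = U \ A = elements in U but not in A
Checking each element of U:
1 (not in A, include), 2 (not in A, include), 3 (in A, exclude), 4 (in A, exclude), 5 (not in A, include), 6 (not in A, include), 7 (in A, exclude), 8 (not in A, include)
A' = {1, 2, 5, 6, 8}

{1, 2, 5, 6, 8}


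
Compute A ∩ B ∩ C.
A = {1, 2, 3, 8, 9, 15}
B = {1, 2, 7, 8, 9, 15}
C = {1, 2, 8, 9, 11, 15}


Set A = {1, 2, 3, 8, 9, 15}
Set B = {1, 2, 7, 8, 9, 15}
Set C = {1, 2, 8, 9, 11, 15}
First, A ∩ B = {1, 2, 8, 9, 15}
Then, (A ∩ B) ∩ C = {1, 2, 8, 9, 15}

{1, 2, 8, 9, 15}


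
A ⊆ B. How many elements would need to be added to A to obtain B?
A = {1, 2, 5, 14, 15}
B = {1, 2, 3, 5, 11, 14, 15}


Set A = {1, 2, 5, 14, 15}, |A| = 5
Set B = {1, 2, 3, 5, 11, 14, 15}, |B| = 7
Since A ⊆ B: B \ A = {3, 11}
|B| - |A| = 7 - 5 = 2

2


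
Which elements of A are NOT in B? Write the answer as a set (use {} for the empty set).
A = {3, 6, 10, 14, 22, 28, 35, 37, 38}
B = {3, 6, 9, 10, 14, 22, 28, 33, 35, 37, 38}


Set A = {3, 6, 10, 14, 22, 28, 35, 37, 38}
Set B = {3, 6, 9, 10, 14, 22, 28, 33, 35, 37, 38}
Check each element of A against B:
3 ∈ B, 6 ∈ B, 10 ∈ B, 14 ∈ B, 22 ∈ B, 28 ∈ B, 35 ∈ B, 37 ∈ B, 38 ∈ B
Elements of A not in B: {}

{}


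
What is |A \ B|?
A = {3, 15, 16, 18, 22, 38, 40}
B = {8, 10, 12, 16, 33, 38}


Set A = {3, 15, 16, 18, 22, 38, 40}
Set B = {8, 10, 12, 16, 33, 38}
A \ B = {3, 15, 18, 22, 40}
|A \ B| = 5

5


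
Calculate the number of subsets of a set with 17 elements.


The set has 17 elements.
The power set contains all possible subsets.
|P(A)| = 2^|A| = 2^17 = 131072

131072


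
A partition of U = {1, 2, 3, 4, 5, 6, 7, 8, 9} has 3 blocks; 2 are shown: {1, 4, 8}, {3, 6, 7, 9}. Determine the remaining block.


U = {1, 2, 3, 4, 5, 6, 7, 8, 9}
Shown blocks: {1, 4, 8}, {3, 6, 7, 9}
A partition's blocks are pairwise disjoint and cover U, so the missing block = U \ (union of shown blocks).
Union of shown blocks: {1, 3, 4, 6, 7, 8, 9}
Missing block = U \ (union) = {2, 5}

{2, 5}


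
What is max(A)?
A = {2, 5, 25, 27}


Set A = {2, 5, 25, 27}
Elements in ascending order: 2, 5, 25, 27
The largest element is 27.

27


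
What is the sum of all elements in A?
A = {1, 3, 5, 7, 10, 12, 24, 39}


Set A = {1, 3, 5, 7, 10, 12, 24, 39}
Sum = 1 + 3 + 5 + 7 + 10 + 12 + 24 + 39 = 101

101


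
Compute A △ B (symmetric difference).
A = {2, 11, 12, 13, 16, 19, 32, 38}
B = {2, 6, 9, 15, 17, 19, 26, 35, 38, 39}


Set A = {2, 11, 12, 13, 16, 19, 32, 38}
Set B = {2, 6, 9, 15, 17, 19, 26, 35, 38, 39}
A △ B = (A \ B) ∪ (B \ A)
Elements in A but not B: {11, 12, 13, 16, 32}
Elements in B but not A: {6, 9, 15, 17, 26, 35, 39}
A △ B = {6, 9, 11, 12, 13, 15, 16, 17, 26, 32, 35, 39}

{6, 9, 11, 12, 13, 15, 16, 17, 26, 32, 35, 39}


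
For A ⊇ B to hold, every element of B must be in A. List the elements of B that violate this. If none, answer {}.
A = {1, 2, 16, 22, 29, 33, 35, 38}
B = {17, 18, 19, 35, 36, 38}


Set A = {1, 2, 16, 22, 29, 33, 35, 38}
Set B = {17, 18, 19, 35, 36, 38}
Check each element of B against A:
17 ∉ A (include), 18 ∉ A (include), 19 ∉ A (include), 35 ∈ A, 36 ∉ A (include), 38 ∈ A
Elements of B not in A: {17, 18, 19, 36}

{17, 18, 19, 36}


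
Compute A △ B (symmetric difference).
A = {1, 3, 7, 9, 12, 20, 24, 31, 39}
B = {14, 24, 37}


Set A = {1, 3, 7, 9, 12, 20, 24, 31, 39}
Set B = {14, 24, 37}
A △ B = (A \ B) ∪ (B \ A)
Elements in A but not B: {1, 3, 7, 9, 12, 20, 31, 39}
Elements in B but not A: {14, 37}
A △ B = {1, 3, 7, 9, 12, 14, 20, 31, 37, 39}

{1, 3, 7, 9, 12, 14, 20, 31, 37, 39}


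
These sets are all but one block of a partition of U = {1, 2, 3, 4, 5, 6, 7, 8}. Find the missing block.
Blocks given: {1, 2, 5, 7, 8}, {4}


U = {1, 2, 3, 4, 5, 6, 7, 8}
Shown blocks: {1, 2, 5, 7, 8}, {4}
A partition's blocks are pairwise disjoint and cover U, so the missing block = U \ (union of shown blocks).
Union of shown blocks: {1, 2, 4, 5, 7, 8}
Missing block = U \ (union) = {3, 6}

{3, 6}


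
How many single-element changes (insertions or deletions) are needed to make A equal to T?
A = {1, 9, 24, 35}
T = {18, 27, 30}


Set A = {1, 9, 24, 35}
Set T = {18, 27, 30}
Elements to remove from A (in A, not in T): {1, 9, 24, 35} → 4 removals
Elements to add to A (in T, not in A): {18, 27, 30} → 3 additions
Total edits = 4 + 3 = 7

7


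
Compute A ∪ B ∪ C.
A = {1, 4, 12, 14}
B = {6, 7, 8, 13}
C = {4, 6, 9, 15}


Set A = {1, 4, 12, 14}
Set B = {6, 7, 8, 13}
Set C = {4, 6, 9, 15}
First, A ∪ B = {1, 4, 6, 7, 8, 12, 13, 14}
Then, (A ∪ B) ∪ C = {1, 4, 6, 7, 8, 9, 12, 13, 14, 15}

{1, 4, 6, 7, 8, 9, 12, 13, 14, 15}


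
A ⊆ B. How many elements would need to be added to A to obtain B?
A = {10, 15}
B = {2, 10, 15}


Set A = {10, 15}, |A| = 2
Set B = {2, 10, 15}, |B| = 3
Since A ⊆ B: B \ A = {2}
|B| - |A| = 3 - 2 = 1

1


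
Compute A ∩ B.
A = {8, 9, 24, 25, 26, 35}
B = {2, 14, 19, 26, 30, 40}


Set A = {8, 9, 24, 25, 26, 35}
Set B = {2, 14, 19, 26, 30, 40}
A ∩ B includes only elements in both sets.
Check each element of A against B:
8 ✗, 9 ✗, 24 ✗, 25 ✗, 26 ✓, 35 ✗
A ∩ B = {26}

{26}


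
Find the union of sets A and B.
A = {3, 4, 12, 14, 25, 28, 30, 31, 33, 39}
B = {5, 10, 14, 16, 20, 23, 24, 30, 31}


Set A = {3, 4, 12, 14, 25, 28, 30, 31, 33, 39}
Set B = {5, 10, 14, 16, 20, 23, 24, 30, 31}
A ∪ B includes all elements in either set.
Elements from A: {3, 4, 12, 14, 25, 28, 30, 31, 33, 39}
Elements from B not already included: {5, 10, 16, 20, 23, 24}
A ∪ B = {3, 4, 5, 10, 12, 14, 16, 20, 23, 24, 25, 28, 30, 31, 33, 39}

{3, 4, 5, 10, 12, 14, 16, 20, 23, 24, 25, 28, 30, 31, 33, 39}


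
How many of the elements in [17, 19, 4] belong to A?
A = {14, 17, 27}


Set A = {14, 17, 27}
Candidates: [17, 19, 4]
Check each candidate:
17 ∈ A, 19 ∉ A, 4 ∉ A
Count of candidates in A: 1

1


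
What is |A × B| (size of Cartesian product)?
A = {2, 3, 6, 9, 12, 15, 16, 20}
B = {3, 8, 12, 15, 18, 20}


Set A = {2, 3, 6, 9, 12, 15, 16, 20} has 8 elements.
Set B = {3, 8, 12, 15, 18, 20} has 6 elements.
|A × B| = |A| × |B| = 8 × 6 = 48

48


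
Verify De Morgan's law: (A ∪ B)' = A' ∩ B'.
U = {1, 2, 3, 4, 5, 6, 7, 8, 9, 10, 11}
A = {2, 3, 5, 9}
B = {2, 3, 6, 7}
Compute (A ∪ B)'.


U = {1, 2, 3, 4, 5, 6, 7, 8, 9, 10, 11}
A = {2, 3, 5, 9}, B = {2, 3, 6, 7}
A ∪ B = {2, 3, 5, 6, 7, 9}
(A ∪ B)' = U \ (A ∪ B) = {1, 4, 8, 10, 11}
Verification via A' ∩ B': A' = {1, 4, 6, 7, 8, 10, 11}, B' = {1, 4, 5, 8, 9, 10, 11}
A' ∩ B' = {1, 4, 8, 10, 11} ✓

{1, 4, 8, 10, 11}


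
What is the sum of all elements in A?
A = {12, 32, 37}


Set A = {12, 32, 37}
Sum = 12 + 32 + 37 = 81

81


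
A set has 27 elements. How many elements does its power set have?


The set has 27 elements.
The power set contains all possible subsets.
|P(A)| = 2^|A| = 2^27 = 134217728

134217728


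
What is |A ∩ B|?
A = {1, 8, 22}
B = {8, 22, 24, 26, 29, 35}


Set A = {1, 8, 22}
Set B = {8, 22, 24, 26, 29, 35}
A ∩ B = {8, 22}
|A ∩ B| = 2

2


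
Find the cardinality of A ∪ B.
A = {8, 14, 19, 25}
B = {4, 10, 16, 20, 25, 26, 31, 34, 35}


Set A = {8, 14, 19, 25}, |A| = 4
Set B = {4, 10, 16, 20, 25, 26, 31, 34, 35}, |B| = 9
A ∩ B = {25}, |A ∩ B| = 1
|A ∪ B| = |A| + |B| - |A ∩ B| = 4 + 9 - 1 = 12

12


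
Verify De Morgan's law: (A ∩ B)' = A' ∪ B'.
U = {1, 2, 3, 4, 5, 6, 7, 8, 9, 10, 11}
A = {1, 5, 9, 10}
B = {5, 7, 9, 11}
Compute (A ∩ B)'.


U = {1, 2, 3, 4, 5, 6, 7, 8, 9, 10, 11}
A = {1, 5, 9, 10}, B = {5, 7, 9, 11}
A ∩ B = {5, 9}
(A ∩ B)' = U \ (A ∩ B) = {1, 2, 3, 4, 6, 7, 8, 10, 11}
Verification via A' ∪ B': A' = {2, 3, 4, 6, 7, 8, 11}, B' = {1, 2, 3, 4, 6, 8, 10}
A' ∪ B' = {1, 2, 3, 4, 6, 7, 8, 10, 11} ✓

{1, 2, 3, 4, 6, 7, 8, 10, 11}


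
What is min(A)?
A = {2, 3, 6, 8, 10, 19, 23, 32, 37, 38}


Set A = {2, 3, 6, 8, 10, 19, 23, 32, 37, 38}
Elements in ascending order: 2, 3, 6, 8, 10, 19, 23, 32, 37, 38
The smallest element is 2.

2


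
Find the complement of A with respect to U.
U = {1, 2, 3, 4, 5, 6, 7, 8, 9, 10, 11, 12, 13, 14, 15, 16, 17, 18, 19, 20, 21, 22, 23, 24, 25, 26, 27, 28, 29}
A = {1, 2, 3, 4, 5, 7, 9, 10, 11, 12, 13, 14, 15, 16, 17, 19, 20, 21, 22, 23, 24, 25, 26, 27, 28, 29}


Universal set U = {1, 2, 3, 4, 5, 6, 7, 8, 9, 10, 11, 12, 13, 14, 15, 16, 17, 18, 19, 20, 21, 22, 23, 24, 25, 26, 27, 28, 29}
Set A = {1, 2, 3, 4, 5, 7, 9, 10, 11, 12, 13, 14, 15, 16, 17, 19, 20, 21, 22, 23, 24, 25, 26, 27, 28, 29}
A' = U \ A = elements in U but not in A
Checking each element of U:
1 (in A, exclude), 2 (in A, exclude), 3 (in A, exclude), 4 (in A, exclude), 5 (in A, exclude), 6 (not in A, include), 7 (in A, exclude), 8 (not in A, include), 9 (in A, exclude), 10 (in A, exclude), 11 (in A, exclude), 12 (in A, exclude), 13 (in A, exclude), 14 (in A, exclude), 15 (in A, exclude), 16 (in A, exclude), 17 (in A, exclude), 18 (not in A, include), 19 (in A, exclude), 20 (in A, exclude), 21 (in A, exclude), 22 (in A, exclude), 23 (in A, exclude), 24 (in A, exclude), 25 (in A, exclude), 26 (in A, exclude), 27 (in A, exclude), 28 (in A, exclude), 29 (in A, exclude)
A' = {6, 8, 18}

{6, 8, 18}


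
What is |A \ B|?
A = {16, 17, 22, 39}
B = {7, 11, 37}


Set A = {16, 17, 22, 39}
Set B = {7, 11, 37}
A \ B = {16, 17, 22, 39}
|A \ B| = 4

4


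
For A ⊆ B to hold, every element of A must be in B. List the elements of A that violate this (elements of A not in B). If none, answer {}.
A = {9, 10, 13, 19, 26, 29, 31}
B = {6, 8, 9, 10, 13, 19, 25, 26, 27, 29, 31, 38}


Set A = {9, 10, 13, 19, 26, 29, 31}
Set B = {6, 8, 9, 10, 13, 19, 25, 26, 27, 29, 31, 38}
Check each element of A against B:
9 ∈ B, 10 ∈ B, 13 ∈ B, 19 ∈ B, 26 ∈ B, 29 ∈ B, 31 ∈ B
Elements of A not in B: {}

{}


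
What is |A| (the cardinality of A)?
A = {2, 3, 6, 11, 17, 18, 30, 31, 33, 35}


Set A = {2, 3, 6, 11, 17, 18, 30, 31, 33, 35}
Listing elements: 2, 3, 6, 11, 17, 18, 30, 31, 33, 35
Counting: 10 elements
|A| = 10

10


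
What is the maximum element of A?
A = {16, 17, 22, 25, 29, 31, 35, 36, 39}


Set A = {16, 17, 22, 25, 29, 31, 35, 36, 39}
Elements in ascending order: 16, 17, 22, 25, 29, 31, 35, 36, 39
The largest element is 39.

39


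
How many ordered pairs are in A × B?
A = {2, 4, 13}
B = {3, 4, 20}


Set A = {2, 4, 13} has 3 elements.
Set B = {3, 4, 20} has 3 elements.
|A × B| = |A| × |B| = 3 × 3 = 9

9


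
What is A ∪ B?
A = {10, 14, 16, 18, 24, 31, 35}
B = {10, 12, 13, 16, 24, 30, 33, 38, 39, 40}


Set A = {10, 14, 16, 18, 24, 31, 35}
Set B = {10, 12, 13, 16, 24, 30, 33, 38, 39, 40}
A ∪ B includes all elements in either set.
Elements from A: {10, 14, 16, 18, 24, 31, 35}
Elements from B not already included: {12, 13, 30, 33, 38, 39, 40}
A ∪ B = {10, 12, 13, 14, 16, 18, 24, 30, 31, 33, 35, 38, 39, 40}

{10, 12, 13, 14, 16, 18, 24, 30, 31, 33, 35, 38, 39, 40}


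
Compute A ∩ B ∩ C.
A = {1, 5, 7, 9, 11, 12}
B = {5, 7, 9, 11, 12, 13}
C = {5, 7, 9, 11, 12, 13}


Set A = {1, 5, 7, 9, 11, 12}
Set B = {5, 7, 9, 11, 12, 13}
Set C = {5, 7, 9, 11, 12, 13}
First, A ∩ B = {5, 7, 9, 11, 12}
Then, (A ∩ B) ∩ C = {5, 7, 9, 11, 12}

{5, 7, 9, 11, 12}


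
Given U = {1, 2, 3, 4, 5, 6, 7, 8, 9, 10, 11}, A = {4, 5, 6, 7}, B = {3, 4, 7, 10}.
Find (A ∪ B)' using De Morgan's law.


U = {1, 2, 3, 4, 5, 6, 7, 8, 9, 10, 11}
A = {4, 5, 6, 7}, B = {3, 4, 7, 10}
A ∪ B = {3, 4, 5, 6, 7, 10}
(A ∪ B)' = U \ (A ∪ B) = {1, 2, 8, 9, 11}
Verification via A' ∩ B': A' = {1, 2, 3, 8, 9, 10, 11}, B' = {1, 2, 5, 6, 8, 9, 11}
A' ∩ B' = {1, 2, 8, 9, 11} ✓

{1, 2, 8, 9, 11}


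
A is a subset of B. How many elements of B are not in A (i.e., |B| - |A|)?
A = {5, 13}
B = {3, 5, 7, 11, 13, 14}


Set A = {5, 13}, |A| = 2
Set B = {3, 5, 7, 11, 13, 14}, |B| = 6
Since A ⊆ B: B \ A = {3, 7, 11, 14}
|B| - |A| = 6 - 2 = 4

4


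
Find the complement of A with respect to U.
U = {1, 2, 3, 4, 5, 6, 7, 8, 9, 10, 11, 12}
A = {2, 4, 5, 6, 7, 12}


Universal set U = {1, 2, 3, 4, 5, 6, 7, 8, 9, 10, 11, 12}
Set A = {2, 4, 5, 6, 7, 12}
A' = U \ A = elements in U but not in A
Checking each element of U:
1 (not in A, include), 2 (in A, exclude), 3 (not in A, include), 4 (in A, exclude), 5 (in A, exclude), 6 (in A, exclude), 7 (in A, exclude), 8 (not in A, include), 9 (not in A, include), 10 (not in A, include), 11 (not in A, include), 12 (in A, exclude)
A' = {1, 3, 8, 9, 10, 11}

{1, 3, 8, 9, 10, 11}


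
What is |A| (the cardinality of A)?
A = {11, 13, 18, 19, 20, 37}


Set A = {11, 13, 18, 19, 20, 37}
Listing elements: 11, 13, 18, 19, 20, 37
Counting: 6 elements
|A| = 6

6


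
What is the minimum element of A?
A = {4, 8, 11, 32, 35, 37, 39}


Set A = {4, 8, 11, 32, 35, 37, 39}
Elements in ascending order: 4, 8, 11, 32, 35, 37, 39
The smallest element is 4.

4


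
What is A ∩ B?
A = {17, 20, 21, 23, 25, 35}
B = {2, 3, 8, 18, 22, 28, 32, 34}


Set A = {17, 20, 21, 23, 25, 35}
Set B = {2, 3, 8, 18, 22, 28, 32, 34}
A ∩ B includes only elements in both sets.
Check each element of A against B:
17 ✗, 20 ✗, 21 ✗, 23 ✗, 25 ✗, 35 ✗
A ∩ B = {}

{}


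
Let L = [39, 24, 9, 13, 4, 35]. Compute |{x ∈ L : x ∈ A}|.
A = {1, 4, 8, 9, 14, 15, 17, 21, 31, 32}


Set A = {1, 4, 8, 9, 14, 15, 17, 21, 31, 32}
Candidates: [39, 24, 9, 13, 4, 35]
Check each candidate:
39 ∉ A, 24 ∉ A, 9 ∈ A, 13 ∉ A, 4 ∈ A, 35 ∉ A
Count of candidates in A: 2

2


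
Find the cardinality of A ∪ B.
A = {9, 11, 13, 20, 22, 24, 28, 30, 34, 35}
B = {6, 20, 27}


Set A = {9, 11, 13, 20, 22, 24, 28, 30, 34, 35}, |A| = 10
Set B = {6, 20, 27}, |B| = 3
A ∩ B = {20}, |A ∩ B| = 1
|A ∪ B| = |A| + |B| - |A ∩ B| = 10 + 3 - 1 = 12

12


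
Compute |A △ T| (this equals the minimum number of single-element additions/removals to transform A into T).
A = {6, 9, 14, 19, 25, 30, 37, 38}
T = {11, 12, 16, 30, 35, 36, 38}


Set A = {6, 9, 14, 19, 25, 30, 37, 38}
Set T = {11, 12, 16, 30, 35, 36, 38}
Elements to remove from A (in A, not in T): {6, 9, 14, 19, 25, 37} → 6 removals
Elements to add to A (in T, not in A): {11, 12, 16, 35, 36} → 5 additions
Total edits = 6 + 5 = 11

11


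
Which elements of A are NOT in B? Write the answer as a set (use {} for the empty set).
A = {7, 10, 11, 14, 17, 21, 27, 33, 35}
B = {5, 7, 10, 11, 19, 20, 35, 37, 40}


Set A = {7, 10, 11, 14, 17, 21, 27, 33, 35}
Set B = {5, 7, 10, 11, 19, 20, 35, 37, 40}
Check each element of A against B:
7 ∈ B, 10 ∈ B, 11 ∈ B, 14 ∉ B (include), 17 ∉ B (include), 21 ∉ B (include), 27 ∉ B (include), 33 ∉ B (include), 35 ∈ B
Elements of A not in B: {14, 17, 21, 27, 33}

{14, 17, 21, 27, 33}


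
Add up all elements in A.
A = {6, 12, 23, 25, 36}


Set A = {6, 12, 23, 25, 36}
Sum = 6 + 12 + 23 + 25 + 36 = 102

102


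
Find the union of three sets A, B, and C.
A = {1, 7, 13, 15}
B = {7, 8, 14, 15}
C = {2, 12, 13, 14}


Set A = {1, 7, 13, 15}
Set B = {7, 8, 14, 15}
Set C = {2, 12, 13, 14}
First, A ∪ B = {1, 7, 8, 13, 14, 15}
Then, (A ∪ B) ∪ C = {1, 2, 7, 8, 12, 13, 14, 15}

{1, 2, 7, 8, 12, 13, 14, 15}


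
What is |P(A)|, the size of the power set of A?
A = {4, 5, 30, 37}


Set A = {4, 5, 30, 37}
|A| = 4
The power set P(A) contains all subsets of A.
|P(A)| = 2^|A| = 2^4 = 16

16


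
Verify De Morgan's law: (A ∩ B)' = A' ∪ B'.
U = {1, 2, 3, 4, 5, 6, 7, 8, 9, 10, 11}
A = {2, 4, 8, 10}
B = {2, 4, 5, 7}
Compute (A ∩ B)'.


U = {1, 2, 3, 4, 5, 6, 7, 8, 9, 10, 11}
A = {2, 4, 8, 10}, B = {2, 4, 5, 7}
A ∩ B = {2, 4}
(A ∩ B)' = U \ (A ∩ B) = {1, 3, 5, 6, 7, 8, 9, 10, 11}
Verification via A' ∪ B': A' = {1, 3, 5, 6, 7, 9, 11}, B' = {1, 3, 6, 8, 9, 10, 11}
A' ∪ B' = {1, 3, 5, 6, 7, 8, 9, 10, 11} ✓

{1, 3, 5, 6, 7, 8, 9, 10, 11}


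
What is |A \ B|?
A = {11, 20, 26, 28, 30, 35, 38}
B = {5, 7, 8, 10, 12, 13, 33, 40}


Set A = {11, 20, 26, 28, 30, 35, 38}
Set B = {5, 7, 8, 10, 12, 13, 33, 40}
A \ B = {11, 20, 26, 28, 30, 35, 38}
|A \ B| = 7

7


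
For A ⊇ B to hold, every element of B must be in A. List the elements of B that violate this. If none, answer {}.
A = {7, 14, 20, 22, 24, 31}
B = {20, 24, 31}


Set A = {7, 14, 20, 22, 24, 31}
Set B = {20, 24, 31}
Check each element of B against A:
20 ∈ A, 24 ∈ A, 31 ∈ A
Elements of B not in A: {}

{}


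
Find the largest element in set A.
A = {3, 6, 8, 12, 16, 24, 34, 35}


Set A = {3, 6, 8, 12, 16, 24, 34, 35}
Elements in ascending order: 3, 6, 8, 12, 16, 24, 34, 35
The largest element is 35.

35


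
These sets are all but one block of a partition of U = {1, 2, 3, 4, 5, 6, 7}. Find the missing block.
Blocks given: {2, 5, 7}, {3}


U = {1, 2, 3, 4, 5, 6, 7}
Shown blocks: {2, 5, 7}, {3}
A partition's blocks are pairwise disjoint and cover U, so the missing block = U \ (union of shown blocks).
Union of shown blocks: {2, 3, 5, 7}
Missing block = U \ (union) = {1, 4, 6}

{1, 4, 6}


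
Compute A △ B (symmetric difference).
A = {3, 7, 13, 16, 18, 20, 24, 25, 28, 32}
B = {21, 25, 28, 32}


Set A = {3, 7, 13, 16, 18, 20, 24, 25, 28, 32}
Set B = {21, 25, 28, 32}
A △ B = (A \ B) ∪ (B \ A)
Elements in A but not B: {3, 7, 13, 16, 18, 20, 24}
Elements in B but not A: {21}
A △ B = {3, 7, 13, 16, 18, 20, 21, 24}

{3, 7, 13, 16, 18, 20, 21, 24}


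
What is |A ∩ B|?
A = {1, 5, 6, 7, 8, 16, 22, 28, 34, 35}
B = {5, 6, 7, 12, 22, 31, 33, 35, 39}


Set A = {1, 5, 6, 7, 8, 16, 22, 28, 34, 35}
Set B = {5, 6, 7, 12, 22, 31, 33, 35, 39}
A ∩ B = {5, 6, 7, 22, 35}
|A ∩ B| = 5

5


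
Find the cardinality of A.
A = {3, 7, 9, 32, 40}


Set A = {3, 7, 9, 32, 40}
Listing elements: 3, 7, 9, 32, 40
Counting: 5 elements
|A| = 5

5
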